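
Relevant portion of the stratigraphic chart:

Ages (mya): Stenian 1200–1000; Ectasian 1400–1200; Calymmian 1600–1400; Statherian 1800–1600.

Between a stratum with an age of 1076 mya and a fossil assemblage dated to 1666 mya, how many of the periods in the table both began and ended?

2

The older date is 1666 Ma and the younger is 1076 Ma.
Periods with start < 1666 and end > 1076 Ma: Calymmian (1600–1400), Ectasian (1400–1200).
That is 2 complete periods.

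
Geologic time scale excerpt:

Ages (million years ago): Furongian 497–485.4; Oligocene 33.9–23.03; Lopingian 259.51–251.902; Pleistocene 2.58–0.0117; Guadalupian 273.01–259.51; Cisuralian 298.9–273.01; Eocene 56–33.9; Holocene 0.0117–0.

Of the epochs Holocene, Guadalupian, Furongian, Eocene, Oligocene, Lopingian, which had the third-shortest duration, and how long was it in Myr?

Oligocene, 10.87 million years

Start − end for each: Holocene 0.0117 − 0 = 0.0117; Guadalupian 273.01 − 259.51 = 13.5; Furongian 497 − 485.4 = 11.6; Eocene 56 − 33.9 = 22.1; Oligocene 33.9 − 23.03 = 10.87; Lopingian 259.51 − 251.902 = 7.608.
Ranking these from shortest: Holocene < Lopingian < Oligocene < Furongian < Guadalupian < Eocene.
Position 3 in that ranking is Oligocene, which lasted 10.87 Myr.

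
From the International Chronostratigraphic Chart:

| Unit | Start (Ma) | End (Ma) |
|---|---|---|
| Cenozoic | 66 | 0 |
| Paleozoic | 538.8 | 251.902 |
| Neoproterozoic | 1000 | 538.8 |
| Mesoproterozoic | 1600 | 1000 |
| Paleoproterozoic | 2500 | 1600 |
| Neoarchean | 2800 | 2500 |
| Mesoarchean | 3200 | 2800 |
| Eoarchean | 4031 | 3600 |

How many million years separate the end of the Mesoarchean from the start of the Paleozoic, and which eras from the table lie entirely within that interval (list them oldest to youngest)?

2261.2 million years; Neoarchean, Paleoproterozoic, Mesoproterozoic, Neoproterozoic

End of Mesoarchean = 2800 Ma; start of Paleozoic = 538.8 Ma.
Gap = 2800 − 538.8 = 2261.2 Myr.
Eras wholly inside 2800–538.8 Ma: Neoarchean (2800–2500), Paleoproterozoic (2500–1600), Mesoproterozoic (1600–1000), Neoproterozoic (1000–538.8).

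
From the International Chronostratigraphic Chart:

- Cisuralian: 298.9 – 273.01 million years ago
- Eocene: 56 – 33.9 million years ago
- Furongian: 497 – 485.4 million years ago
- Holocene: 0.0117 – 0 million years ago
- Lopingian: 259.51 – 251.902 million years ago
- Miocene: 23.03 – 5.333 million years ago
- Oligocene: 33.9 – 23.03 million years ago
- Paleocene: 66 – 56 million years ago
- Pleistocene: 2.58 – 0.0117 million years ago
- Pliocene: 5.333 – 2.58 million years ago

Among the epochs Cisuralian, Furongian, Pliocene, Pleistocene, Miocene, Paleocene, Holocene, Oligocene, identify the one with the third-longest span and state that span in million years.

Furongian, 11.6 million years

Start − end for each: Cisuralian 298.9 − 273.01 = 25.89; Furongian 497 − 485.4 = 11.6; Pliocene 5.333 − 2.58 = 2.753; Pleistocene 2.58 − 0.0117 = 2.5683; Miocene 23.03 − 5.333 = 17.697; Paleocene 66 − 56 = 10; Holocene 0.0117 − 0 = 0.0117; Oligocene 33.9 − 23.03 = 10.87.
Ranking these from longest: Cisuralian > Miocene > Furongian > Oligocene > Paleocene > Pliocene > Pleistocene > Holocene.
Position 3 in that ranking is Furongian, which lasted 11.6 Myr.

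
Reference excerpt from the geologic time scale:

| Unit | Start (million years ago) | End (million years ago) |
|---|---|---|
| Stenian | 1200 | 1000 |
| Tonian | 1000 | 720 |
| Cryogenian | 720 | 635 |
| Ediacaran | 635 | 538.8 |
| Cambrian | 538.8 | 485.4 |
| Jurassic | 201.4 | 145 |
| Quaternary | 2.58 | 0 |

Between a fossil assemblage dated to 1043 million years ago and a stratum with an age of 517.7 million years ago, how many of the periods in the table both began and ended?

The older date is 1043 Ma and the younger is 517.7 Ma.
Periods with start < 1043 and end > 517.7 Ma: Tonian (1000–720), Cryogenian (720–635), Ediacaran (635–538.8).
That is 3 complete periods.

3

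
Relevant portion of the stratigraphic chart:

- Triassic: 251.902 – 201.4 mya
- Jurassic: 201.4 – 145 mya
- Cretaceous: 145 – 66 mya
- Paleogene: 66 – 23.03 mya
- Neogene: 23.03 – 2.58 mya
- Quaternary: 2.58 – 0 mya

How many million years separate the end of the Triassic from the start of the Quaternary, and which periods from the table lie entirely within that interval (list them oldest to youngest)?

End of Triassic = 201.4 Ma; start of Quaternary = 2.58 Ma.
Gap = 201.4 − 2.58 = 198.82 Myr.
Periods wholly inside 201.4–2.58 Ma: Jurassic (201.4–145), Cretaceous (145–66), Paleogene (66–23.03), Neogene (23.03–2.58).

198.82 million years; Jurassic, Cretaceous, Paleogene, Neogene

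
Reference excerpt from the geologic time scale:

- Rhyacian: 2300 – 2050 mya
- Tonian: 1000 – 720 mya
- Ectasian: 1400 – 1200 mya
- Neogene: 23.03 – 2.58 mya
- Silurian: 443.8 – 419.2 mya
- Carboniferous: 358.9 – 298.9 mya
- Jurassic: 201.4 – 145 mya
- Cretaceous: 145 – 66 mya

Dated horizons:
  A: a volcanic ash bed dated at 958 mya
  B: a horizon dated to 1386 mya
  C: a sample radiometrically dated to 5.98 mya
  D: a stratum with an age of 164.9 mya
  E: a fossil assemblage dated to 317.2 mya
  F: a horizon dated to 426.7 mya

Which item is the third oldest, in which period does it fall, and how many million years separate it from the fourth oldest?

Sorted oldest-first by Ma: B (1386), A (958), F (426.7), E (317.2), D (164.9), C (5.98).
The third oldest is F at 426.7 Ma, which lies in 443.8–419.2 Ma: the Silurian.
The fourth oldest is E at 317.2 Ma; separation = |426.7 − 317.2| = 109.5 Myr.

F, in the Silurian; 109.5 million years to E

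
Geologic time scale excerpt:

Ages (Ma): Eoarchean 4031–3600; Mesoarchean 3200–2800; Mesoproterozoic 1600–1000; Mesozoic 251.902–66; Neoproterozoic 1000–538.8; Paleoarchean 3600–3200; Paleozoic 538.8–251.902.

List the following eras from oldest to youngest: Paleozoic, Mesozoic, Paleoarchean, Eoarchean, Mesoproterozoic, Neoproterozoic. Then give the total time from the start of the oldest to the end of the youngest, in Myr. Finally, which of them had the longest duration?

Eoarchean → Paleoarchean → Mesoproterozoic → Neoproterozoic → Paleozoic → Mesozoic; total span 3965 Myr; longest is Mesoproterozoic

Start ages (Ma): Eoarchean 4031, Paleoarchean 3600, Mesoproterozoic 1600, Neoproterozoic 1000, Paleozoic 538.8, Mesozoic 251.902.
Ordered oldest to youngest: Eoarchean, Paleoarchean, Mesoproterozoic, Neoproterozoic, Paleozoic, Mesozoic.
Span = 4031 − 66 = 3965 Myr.
Durations: Mesoproterozoic 600, Paleoarchean 400, Neoproterozoic 461.2, Eoarchean 431, Mesozoic 185.902, Paleozoic 286.898 → longest is Mesoproterozoic (600 Myr).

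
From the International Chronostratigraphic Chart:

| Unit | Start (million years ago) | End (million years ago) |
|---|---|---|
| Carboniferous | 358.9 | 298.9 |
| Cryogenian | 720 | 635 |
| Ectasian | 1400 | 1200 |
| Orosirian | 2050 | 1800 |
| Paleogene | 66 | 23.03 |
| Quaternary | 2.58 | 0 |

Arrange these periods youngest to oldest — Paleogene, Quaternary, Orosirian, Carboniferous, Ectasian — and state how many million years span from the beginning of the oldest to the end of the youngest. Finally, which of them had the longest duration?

Quaternary, Paleogene, Carboniferous, Ectasian, Orosirian; total span 2050 Myr; longest is Orosirian

From the excerpt: Paleogene 66–23.03; Quaternary 2.58–0; Orosirian 2050–1800; Carboniferous 358.9–298.9; Ectasian 1400–1200 (Ma).
Larger Ma is earlier, so the oldest is Orosirian and the youngest is Quaternary; youngest to oldest: Quaternary, Paleogene, Carboniferous, Ectasian, Orosirian.
Oldest start 2050 minus youngest end 0 gives 2050 Myr overall.
Individual lengths (start − end): Paleogene 42.97; Orosirian 250; Quaternary 2.58; Carboniferous 60; Ectasian 200. The largest is Orosirian at 250 Myr.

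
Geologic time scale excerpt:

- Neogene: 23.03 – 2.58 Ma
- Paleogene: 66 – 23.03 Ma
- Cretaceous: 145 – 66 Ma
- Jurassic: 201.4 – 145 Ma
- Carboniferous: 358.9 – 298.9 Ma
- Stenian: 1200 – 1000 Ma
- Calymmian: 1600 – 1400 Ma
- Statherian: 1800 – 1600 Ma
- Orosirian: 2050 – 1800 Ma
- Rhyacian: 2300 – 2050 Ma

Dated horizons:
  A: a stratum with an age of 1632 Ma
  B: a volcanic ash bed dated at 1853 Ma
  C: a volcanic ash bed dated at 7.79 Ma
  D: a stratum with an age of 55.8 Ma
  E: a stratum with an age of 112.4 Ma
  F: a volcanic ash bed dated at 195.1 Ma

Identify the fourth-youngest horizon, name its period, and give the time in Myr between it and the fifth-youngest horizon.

Smaller Ma means younger, so youngest first: C 7.79 < D 55.8 < E 112.4 < F 195.1 < A 1632 < B 1853.
Counting 4 along gives F (195.1 Ma); the excerpt puts that inside the Jurassic, 201.4–145 Ma.
Next in line is A (1632 Ma), and 1632 − 195.1 = 1436.9 Myr.

F, in the Jurassic; 1436.9 million years to A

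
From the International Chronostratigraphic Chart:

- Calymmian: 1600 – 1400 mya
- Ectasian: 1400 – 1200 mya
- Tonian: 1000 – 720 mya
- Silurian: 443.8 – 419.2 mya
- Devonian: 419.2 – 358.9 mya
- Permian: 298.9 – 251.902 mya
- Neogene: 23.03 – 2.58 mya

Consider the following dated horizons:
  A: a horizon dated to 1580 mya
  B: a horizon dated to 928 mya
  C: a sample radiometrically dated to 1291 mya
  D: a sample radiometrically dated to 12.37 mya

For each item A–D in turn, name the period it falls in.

A: 1580 Ma lies in 1600–1400 Ma, so Calymmian.
B: 928 Ma lies in 1000–720 Ma, so Tonian.
C: 1291 Ma lies in 1400–1200 Ma, so Ectasian.
D: 12.37 Ma lies in 23.03–2.58 Ma, so Neogene.

A — Calymmian; B — Tonian; C — Ectasian; D — Neogene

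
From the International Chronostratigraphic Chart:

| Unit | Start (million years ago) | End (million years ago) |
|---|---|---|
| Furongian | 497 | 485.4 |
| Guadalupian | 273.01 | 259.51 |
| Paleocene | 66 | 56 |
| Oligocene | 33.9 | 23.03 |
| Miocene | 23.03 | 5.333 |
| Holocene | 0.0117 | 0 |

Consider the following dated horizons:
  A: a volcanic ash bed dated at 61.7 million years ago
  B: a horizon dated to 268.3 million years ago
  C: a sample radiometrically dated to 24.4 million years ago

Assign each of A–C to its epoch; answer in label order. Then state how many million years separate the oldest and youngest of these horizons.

A: 61.7 Ma lies in 66–56 Ma, so Paleocene.
B: 268.3 Ma lies in 273.01–259.51 Ma, so Guadalupian.
C: 24.4 Ma lies in 33.9–23.03 Ma, so Oligocene.
Oldest = 268.3 Ma, youngest = 24.4 Ma → span 243.9 Myr.

A — Paleocene; B — Guadalupian; C — Oligocene; span 243.9 million years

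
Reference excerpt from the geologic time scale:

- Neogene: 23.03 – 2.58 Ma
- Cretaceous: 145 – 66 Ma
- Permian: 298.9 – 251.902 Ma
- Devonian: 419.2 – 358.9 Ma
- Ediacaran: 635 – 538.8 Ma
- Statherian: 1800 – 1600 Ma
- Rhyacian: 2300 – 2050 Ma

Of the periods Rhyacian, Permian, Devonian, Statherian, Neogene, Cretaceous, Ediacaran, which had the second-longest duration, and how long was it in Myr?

Statherian, 200 million years

Start − end for each: Rhyacian 2300 − 2050 = 250; Permian 298.9 − 251.902 = 46.998; Devonian 419.2 − 358.9 = 60.3; Statherian 1800 − 1600 = 200; Neogene 23.03 − 2.58 = 20.45; Cretaceous 145 − 66 = 79; Ediacaran 635 − 538.8 = 96.2.
Ranking these from longest: Rhyacian > Statherian > Ediacaran > Cretaceous > Devonian > Permian > Neogene.
Position 2 in that ranking is Statherian, which lasted 200 Myr.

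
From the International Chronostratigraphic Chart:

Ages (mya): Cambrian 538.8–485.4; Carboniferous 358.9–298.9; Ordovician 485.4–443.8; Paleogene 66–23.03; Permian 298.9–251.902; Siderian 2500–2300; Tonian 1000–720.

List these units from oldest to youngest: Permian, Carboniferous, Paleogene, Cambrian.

Read off each span (Ma): Permian 298.9–251.902; Carboniferous 358.9–298.9; Paleogene 66–23.03; Cambrian 538.8–485.4.
Larger Ma is older, so oldest→youngest is Cambrian, Carboniferous, Permian, Paleogene.

Cambrian, then Carboniferous, then Permian, then Paleogene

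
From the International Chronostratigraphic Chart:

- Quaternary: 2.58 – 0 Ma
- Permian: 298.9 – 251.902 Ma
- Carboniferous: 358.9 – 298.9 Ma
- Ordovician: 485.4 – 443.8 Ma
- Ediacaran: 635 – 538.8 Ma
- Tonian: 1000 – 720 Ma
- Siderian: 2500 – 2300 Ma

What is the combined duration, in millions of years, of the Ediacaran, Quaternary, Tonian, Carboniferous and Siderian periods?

638.78 million years

Each duration: Ediacaran = 96.2; Quaternary = 2.58; Tonian = 280; Carboniferous = 60; Siderian = 200.
Sum: 96.2 + 2.58 + 280 + 60 + 200 = 638.78 Myr.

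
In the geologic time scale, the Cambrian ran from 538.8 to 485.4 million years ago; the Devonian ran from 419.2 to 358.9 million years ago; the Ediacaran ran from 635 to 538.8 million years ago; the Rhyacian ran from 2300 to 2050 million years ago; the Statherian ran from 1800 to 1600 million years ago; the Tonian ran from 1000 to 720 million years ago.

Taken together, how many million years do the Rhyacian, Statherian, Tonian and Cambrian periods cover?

Duration is start − end for each: (2300 − 2050) + (1800 − 1600) + (1000 − 720) + (538.8 − 485.4).
That is 250 + 200 + 280 + 53.4, which totals 783.4 million years.

783.4 million years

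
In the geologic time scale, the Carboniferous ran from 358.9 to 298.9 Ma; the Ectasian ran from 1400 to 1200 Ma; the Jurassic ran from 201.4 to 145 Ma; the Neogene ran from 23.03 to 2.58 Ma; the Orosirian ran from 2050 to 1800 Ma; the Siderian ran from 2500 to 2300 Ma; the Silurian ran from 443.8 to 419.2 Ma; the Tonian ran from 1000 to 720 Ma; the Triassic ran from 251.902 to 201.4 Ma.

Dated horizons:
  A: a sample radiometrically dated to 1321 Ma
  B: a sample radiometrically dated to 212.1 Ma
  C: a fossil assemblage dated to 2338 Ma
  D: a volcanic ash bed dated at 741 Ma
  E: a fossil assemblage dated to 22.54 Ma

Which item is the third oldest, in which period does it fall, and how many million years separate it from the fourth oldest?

D, in the Tonian; 528.9 million years to B

Larger Ma means older, so oldest first: C 2338 > A 1321 > D 741 > B 212.1 > E 22.54.
Counting 3 along gives D (741 Ma); the excerpt puts that inside the Tonian, 1000–720 Ma.
Next in line is B (212.1 Ma), and 741 − 212.1 = 528.9 Myr.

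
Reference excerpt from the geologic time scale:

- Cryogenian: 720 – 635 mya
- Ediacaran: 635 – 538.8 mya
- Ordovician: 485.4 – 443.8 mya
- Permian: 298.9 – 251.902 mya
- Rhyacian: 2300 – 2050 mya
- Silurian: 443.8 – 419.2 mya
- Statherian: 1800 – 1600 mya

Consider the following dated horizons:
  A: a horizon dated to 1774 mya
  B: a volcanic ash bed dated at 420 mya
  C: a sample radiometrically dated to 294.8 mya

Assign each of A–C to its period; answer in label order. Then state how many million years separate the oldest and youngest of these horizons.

A — Statherian; B — Silurian; C — Permian; span 1479.2 million years

A: 1774 Ma lies in 1800–1600 Ma, so Statherian.
B: 420 Ma lies in 443.8–419.2 Ma, so Silurian.
C: 294.8 Ma lies in 298.9–251.902 Ma, so Permian.
Oldest = 1774 Ma, youngest = 294.8 Ma → span 1479.2 Myr.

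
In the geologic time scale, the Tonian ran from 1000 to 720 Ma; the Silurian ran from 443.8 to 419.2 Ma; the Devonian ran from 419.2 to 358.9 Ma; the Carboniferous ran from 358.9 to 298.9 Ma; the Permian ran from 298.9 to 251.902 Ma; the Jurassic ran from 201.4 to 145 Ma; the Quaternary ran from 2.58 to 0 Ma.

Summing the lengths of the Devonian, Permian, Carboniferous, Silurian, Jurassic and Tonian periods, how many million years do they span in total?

528.298 million years

Duration is start − end for each: (419.2 − 358.9) + (298.9 − 251.902) + (358.9 − 298.9) + (443.8 − 419.2) + (201.4 − 145) + (1000 − 720).
That is 60.3 + 46.998 + 60 + 24.6 + 56.4 + 280, which totals 528.298 million years.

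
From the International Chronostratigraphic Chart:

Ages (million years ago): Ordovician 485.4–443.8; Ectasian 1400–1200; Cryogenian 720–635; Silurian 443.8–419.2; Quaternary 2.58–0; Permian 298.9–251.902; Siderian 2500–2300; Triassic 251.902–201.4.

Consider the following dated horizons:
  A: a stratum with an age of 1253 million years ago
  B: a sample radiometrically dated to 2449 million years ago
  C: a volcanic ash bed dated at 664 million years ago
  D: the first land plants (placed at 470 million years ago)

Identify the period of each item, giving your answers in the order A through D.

A: 1253 Ma lies in 1400–1200 Ma, so Ectasian.
B: 2449 Ma lies in 2500–2300 Ma, so Siderian.
C: 664 Ma lies in 720–635 Ma, so Cryogenian.
D: 470 Ma lies in 485.4–443.8 Ma, so Ordovician.

A — Ectasian; B — Siderian; C — Cryogenian; D — Ordovician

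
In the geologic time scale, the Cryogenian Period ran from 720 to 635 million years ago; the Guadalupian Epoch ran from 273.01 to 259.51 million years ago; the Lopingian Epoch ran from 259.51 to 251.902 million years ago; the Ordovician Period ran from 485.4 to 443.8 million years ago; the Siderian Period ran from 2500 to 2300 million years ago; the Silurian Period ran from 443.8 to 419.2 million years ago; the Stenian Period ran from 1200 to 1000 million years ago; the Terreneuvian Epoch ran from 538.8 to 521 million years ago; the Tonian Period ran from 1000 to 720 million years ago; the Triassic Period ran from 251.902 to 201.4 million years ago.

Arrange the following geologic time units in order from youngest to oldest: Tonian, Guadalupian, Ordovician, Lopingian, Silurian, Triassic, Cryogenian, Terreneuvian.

Sorting by start age (ascending Ma, since larger Ma = older): Triassic start 251.902, Lopingian start 259.51, Guadalupian start 273.01, Silurian start 443.8, Ordovician start 485.4, Terreneuvian start 538.8, Cryogenian start 720, Tonian start 1000.

Triassic, Lopingian, Guadalupian, Silurian, Ordovician, Terreneuvian, Cryogenian, Tonian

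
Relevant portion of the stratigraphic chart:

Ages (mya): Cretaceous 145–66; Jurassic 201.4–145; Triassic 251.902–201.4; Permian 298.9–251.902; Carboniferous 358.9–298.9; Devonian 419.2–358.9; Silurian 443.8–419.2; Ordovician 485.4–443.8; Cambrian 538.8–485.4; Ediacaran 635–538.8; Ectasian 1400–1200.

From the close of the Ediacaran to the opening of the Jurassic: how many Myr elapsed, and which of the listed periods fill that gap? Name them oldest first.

337.4 million years; Cambrian, Ordovician, Silurian, Devonian, Carboniferous, Permian, Triassic

End of Ediacaran = 538.8 Ma; start of Jurassic = 201.4 Ma.
Gap = 538.8 − 201.4 = 337.4 Myr.
Periods wholly inside 538.8–201.4 Ma: Cambrian (538.8–485.4), Ordovician (485.4–443.8), Silurian (443.8–419.2), Devonian (419.2–358.9), Carboniferous (358.9–298.9), Permian (298.9–251.902), Triassic (251.902–201.4).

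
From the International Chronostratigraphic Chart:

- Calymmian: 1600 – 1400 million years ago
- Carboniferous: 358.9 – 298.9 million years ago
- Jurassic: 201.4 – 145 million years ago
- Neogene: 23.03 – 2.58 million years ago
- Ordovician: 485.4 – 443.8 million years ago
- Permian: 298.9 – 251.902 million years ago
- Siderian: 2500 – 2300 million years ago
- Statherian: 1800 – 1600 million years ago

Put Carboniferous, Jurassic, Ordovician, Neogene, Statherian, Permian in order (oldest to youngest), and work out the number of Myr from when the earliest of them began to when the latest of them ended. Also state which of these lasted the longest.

Statherian → Ordovician → Carboniferous → Permian → Jurassic → Neogene; total span 1797.42 Myr; longest is Statherian

From the excerpt: Carboniferous 358.9–298.9; Jurassic 201.4–145; Ordovician 485.4–443.8; Neogene 23.03–2.58; Statherian 1800–1600; Permian 298.9–251.902 (Ma).
Larger Ma is earlier, so the oldest is Statherian and the youngest is Neogene; oldest to youngest: Statherian, Ordovician, Carboniferous, Permian, Jurassic, Neogene.
Oldest start 1800 minus youngest end 2.58 gives 1797.42 Myr overall.
Individual lengths (start − end): Carboniferous 60; Statherian 200; Permian 46.998; Ordovician 41.6; Jurassic 56.4; Neogene 20.45. The largest is Statherian at 200 Myr.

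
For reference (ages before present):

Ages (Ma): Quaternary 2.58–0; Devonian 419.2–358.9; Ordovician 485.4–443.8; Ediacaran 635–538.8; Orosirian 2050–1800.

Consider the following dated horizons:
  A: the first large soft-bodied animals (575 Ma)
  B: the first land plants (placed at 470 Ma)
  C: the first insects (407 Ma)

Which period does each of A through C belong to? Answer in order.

A — Ediacaran; B — Ordovician; C — Devonian

Match each age against the start–end ranges in the excerpt: A = 575 Ma → Ediacaran (635–538.8); B = 470 Ma → Ordovician (485.4–443.8); C = 407 Ma → Devonian (419.2–358.9).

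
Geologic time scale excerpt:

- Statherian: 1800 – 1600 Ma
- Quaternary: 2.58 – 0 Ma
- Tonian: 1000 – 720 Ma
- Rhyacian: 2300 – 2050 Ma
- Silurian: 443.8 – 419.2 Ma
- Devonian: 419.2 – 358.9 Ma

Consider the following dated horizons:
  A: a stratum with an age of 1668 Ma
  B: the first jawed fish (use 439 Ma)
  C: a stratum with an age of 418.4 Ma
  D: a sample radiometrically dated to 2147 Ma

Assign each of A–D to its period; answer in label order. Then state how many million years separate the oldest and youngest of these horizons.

A — Statherian; B — Silurian; C — Devonian; D — Rhyacian; span 1728.6 million years

Match each age against the start–end ranges in the excerpt: A = 1668 Ma → Statherian (1800–1600); B = 439 Ma → Silurian (443.8–419.2); C = 418.4 Ma → Devonian (419.2–358.9); D = 2147 Ma → Rhyacian (2300–2050).
The largest age is 2147 Ma and the smallest is 418.4 Ma; their difference is 1728.6 Myr.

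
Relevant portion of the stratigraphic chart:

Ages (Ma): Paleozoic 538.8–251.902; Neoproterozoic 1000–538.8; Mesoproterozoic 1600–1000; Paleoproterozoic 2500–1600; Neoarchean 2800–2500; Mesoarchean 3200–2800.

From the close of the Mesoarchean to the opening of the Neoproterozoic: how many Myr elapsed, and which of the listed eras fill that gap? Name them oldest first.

The Mesoarchean closes at 2800 Ma and the Neoproterozoic opens at 1000 Ma, so the interval is 2800 − 1000 = 1800 Myr.
An era fits inside if it starts at or after 2800 Ma and ends at or before 1000 Ma; oldest first that gives Neoarchean, Paleoproterozoic, Mesoproterozoic.

1800 million years; Neoarchean, Paleoproterozoic, Mesoproterozoic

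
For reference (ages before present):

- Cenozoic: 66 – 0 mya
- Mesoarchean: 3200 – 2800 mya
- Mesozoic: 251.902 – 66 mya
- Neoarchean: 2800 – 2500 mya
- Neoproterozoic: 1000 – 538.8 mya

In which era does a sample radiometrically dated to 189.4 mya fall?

189.4 Ma lies between 251.902 and 66 Ma, so it falls in the Mesozoic.

Mesozoic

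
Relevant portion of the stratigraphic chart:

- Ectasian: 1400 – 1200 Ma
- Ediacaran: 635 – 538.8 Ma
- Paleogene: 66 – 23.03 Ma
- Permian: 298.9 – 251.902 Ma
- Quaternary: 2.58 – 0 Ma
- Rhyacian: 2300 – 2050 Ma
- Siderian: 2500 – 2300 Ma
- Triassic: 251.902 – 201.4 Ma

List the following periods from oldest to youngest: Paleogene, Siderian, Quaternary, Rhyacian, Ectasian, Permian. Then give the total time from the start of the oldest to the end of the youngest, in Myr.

Start ages (Ma): Siderian 2500, Rhyacian 2300, Ectasian 1400, Permian 298.9, Paleogene 66, Quaternary 2.58.
Ordered oldest to youngest: Siderian, Rhyacian, Ectasian, Permian, Paleogene, Quaternary.
Span = 2500 − 0 = 2500 Myr.

Siderian → Rhyacian → Ectasian → Permian → Paleogene → Quaternary; total span 2500 Myr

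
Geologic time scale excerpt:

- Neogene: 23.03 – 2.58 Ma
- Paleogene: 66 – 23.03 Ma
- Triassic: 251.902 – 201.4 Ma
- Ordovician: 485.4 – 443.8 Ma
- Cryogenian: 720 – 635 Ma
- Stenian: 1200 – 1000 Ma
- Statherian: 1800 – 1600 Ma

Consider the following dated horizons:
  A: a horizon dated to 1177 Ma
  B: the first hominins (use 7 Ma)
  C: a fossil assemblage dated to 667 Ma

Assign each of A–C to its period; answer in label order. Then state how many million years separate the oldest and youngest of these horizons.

A — Stenian; B — Neogene; C — Cryogenian; span 1170 million years

Match each age against the start–end ranges in the excerpt: A = 1177 Ma → Stenian (1200–1000); B = 7 Ma → Neogene (23.03–2.58); C = 667 Ma → Cryogenian (720–635).
The largest age is 1177 Ma and the smallest is 7 Ma; their difference is 1170 Myr.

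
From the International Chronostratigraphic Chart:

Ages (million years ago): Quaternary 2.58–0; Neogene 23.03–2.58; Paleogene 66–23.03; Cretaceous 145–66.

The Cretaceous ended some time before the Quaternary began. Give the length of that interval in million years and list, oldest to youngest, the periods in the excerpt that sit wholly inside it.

63.42 million years; Paleogene, Neogene

The Cretaceous closes at 66 Ma and the Quaternary opens at 2.58 Ma, so the interval is 66 − 2.58 = 63.42 Myr.
A period fits inside if it starts at or after 66 Ma and ends at or before 2.58 Ma; oldest first that gives Paleogene, Neogene.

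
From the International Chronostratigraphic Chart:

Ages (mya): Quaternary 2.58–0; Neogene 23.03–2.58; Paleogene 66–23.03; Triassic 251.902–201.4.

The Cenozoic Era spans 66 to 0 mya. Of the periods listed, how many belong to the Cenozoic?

Periods inside 66–0 Ma: Paleogene, Neogene, Quaternary — 3 in total.

3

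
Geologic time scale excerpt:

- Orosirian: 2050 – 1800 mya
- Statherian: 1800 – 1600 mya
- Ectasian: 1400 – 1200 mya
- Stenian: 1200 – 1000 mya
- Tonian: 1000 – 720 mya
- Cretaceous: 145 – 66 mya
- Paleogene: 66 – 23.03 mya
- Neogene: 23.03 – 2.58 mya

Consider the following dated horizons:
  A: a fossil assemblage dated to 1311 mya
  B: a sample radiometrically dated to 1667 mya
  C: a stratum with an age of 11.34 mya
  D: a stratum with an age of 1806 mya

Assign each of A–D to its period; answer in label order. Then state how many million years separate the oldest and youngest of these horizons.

A — Ectasian; B — Statherian; C — Neogene; D — Orosirian; span 1794.66 million years

Match each age against the start–end ranges in the excerpt: A = 1311 Ma → Ectasian (1400–1200); B = 1667 Ma → Statherian (1800–1600); C = 11.34 Ma → Neogene (23.03–2.58); D = 1806 Ma → Orosirian (2050–1800).
The largest age is 1806 Ma and the smallest is 11.34 Ma; their difference is 1794.66 Myr.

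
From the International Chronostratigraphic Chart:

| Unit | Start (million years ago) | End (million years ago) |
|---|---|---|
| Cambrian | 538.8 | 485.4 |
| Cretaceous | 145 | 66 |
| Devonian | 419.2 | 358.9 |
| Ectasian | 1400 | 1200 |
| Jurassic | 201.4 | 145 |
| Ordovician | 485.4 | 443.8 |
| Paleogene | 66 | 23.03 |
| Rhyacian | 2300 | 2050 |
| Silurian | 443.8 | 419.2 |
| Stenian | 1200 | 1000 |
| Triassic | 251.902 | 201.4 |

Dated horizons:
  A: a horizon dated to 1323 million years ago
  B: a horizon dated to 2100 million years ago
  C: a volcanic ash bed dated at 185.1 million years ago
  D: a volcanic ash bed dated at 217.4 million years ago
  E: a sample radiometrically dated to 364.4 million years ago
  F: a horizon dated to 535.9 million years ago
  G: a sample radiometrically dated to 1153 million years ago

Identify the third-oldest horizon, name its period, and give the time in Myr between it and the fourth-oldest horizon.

G, in the Stenian; 617.1 million years to F

Sorted oldest-first by Ma: B (2100), A (1323), G (1153), F (535.9), E (364.4), D (217.4), C (185.1).
The third oldest is G at 1153 Ma, which lies in 1200–1000 Ma: the Stenian.
The fourth oldest is F at 535.9 Ma; separation = |1153 − 535.9| = 617.1 Myr.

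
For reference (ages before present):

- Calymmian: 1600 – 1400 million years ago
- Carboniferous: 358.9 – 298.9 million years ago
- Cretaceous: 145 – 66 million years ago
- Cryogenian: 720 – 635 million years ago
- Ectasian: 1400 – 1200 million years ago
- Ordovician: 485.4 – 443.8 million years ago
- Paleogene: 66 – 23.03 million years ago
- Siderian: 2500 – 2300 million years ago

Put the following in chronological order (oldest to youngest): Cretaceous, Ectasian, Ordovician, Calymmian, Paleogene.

The oldest of these is Calymmian (starts 1600 Ma) and the youngest is Paleogene (ends 23.03 Ma).
In between, by decreasing start age: Ectasian (1400), Ordovician (485.4), Cretaceous (145).

Calymmian, then Ectasian, then Ordovician, then Cretaceous, then Paleogene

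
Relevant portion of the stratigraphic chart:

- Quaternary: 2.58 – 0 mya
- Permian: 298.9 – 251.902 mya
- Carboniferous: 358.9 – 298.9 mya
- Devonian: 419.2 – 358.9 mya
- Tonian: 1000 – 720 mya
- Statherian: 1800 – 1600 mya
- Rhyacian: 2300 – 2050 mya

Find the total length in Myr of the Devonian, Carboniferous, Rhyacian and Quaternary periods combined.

372.88 million years

Duration is start − end for each: (419.2 − 358.9) + (358.9 − 298.9) + (2300 − 2050) + (2.58 − 0).
That is 60.3 + 60 + 250 + 2.58, which totals 372.88 million years.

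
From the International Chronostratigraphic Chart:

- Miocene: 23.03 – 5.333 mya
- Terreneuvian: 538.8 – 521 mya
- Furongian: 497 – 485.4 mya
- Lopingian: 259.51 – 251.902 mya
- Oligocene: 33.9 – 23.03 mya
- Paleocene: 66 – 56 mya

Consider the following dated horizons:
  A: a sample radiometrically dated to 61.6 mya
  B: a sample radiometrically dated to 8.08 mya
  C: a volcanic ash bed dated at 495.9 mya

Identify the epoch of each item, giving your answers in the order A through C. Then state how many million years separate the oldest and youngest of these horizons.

Match each age against the start–end ranges in the excerpt: A = 61.6 Ma → Paleocene (66–56); B = 8.08 Ma → Miocene (23.03–5.333); C = 495.9 Ma → Furongian (497–485.4).
The largest age is 495.9 Ma and the smallest is 8.08 Ma; their difference is 487.82 Myr.

A — Paleocene; B — Miocene; C — Furongian; span 487.82 million years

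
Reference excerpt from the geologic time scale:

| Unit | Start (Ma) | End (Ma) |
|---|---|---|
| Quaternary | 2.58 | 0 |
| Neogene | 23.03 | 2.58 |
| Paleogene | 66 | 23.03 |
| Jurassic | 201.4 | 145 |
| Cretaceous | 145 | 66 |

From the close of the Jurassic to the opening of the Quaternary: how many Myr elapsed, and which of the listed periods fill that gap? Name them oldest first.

142.42 million years; Cretaceous, Paleogene, Neogene

End of Jurassic = 145 Ma; start of Quaternary = 2.58 Ma.
Gap = 145 − 2.58 = 142.42 Myr.
Periods wholly inside 145–2.58 Ma: Cretaceous (145–66), Paleogene (66–23.03), Neogene (23.03–2.58).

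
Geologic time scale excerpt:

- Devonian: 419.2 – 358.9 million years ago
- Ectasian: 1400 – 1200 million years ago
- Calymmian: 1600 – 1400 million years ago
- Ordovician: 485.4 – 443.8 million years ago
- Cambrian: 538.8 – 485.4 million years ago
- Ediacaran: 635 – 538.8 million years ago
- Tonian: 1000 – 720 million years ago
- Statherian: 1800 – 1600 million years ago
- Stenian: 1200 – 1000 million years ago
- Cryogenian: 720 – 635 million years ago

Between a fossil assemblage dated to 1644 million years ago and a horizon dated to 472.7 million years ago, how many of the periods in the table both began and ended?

7

The older date is 1644 Ma and the younger is 472.7 Ma.
Periods with start < 1644 and end > 472.7 Ma: Calymmian (1600–1400), Ectasian (1400–1200), Stenian (1200–1000), Tonian (1000–720), Cryogenian (720–635), Ediacaran (635–538.8), Cambrian (538.8–485.4).
That is 7 complete periods.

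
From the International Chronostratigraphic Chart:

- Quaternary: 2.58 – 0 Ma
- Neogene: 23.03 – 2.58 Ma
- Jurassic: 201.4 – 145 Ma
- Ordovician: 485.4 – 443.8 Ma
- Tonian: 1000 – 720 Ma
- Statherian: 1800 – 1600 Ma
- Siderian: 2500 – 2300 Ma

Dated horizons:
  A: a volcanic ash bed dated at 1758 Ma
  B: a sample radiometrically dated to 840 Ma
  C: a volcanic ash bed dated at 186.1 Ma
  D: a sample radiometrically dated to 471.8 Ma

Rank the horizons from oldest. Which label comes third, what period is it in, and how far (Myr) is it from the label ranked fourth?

Sorted oldest-first by Ma: A (1758), B (840), D (471.8), C (186.1).
The third oldest is D at 471.8 Ma, which lies in 485.4–443.8 Ma: the Ordovician.
The fourth oldest is C at 186.1 Ma; separation = |471.8 − 186.1| = 285.7 Myr.

D, in the Ordovician; 285.7 million years to C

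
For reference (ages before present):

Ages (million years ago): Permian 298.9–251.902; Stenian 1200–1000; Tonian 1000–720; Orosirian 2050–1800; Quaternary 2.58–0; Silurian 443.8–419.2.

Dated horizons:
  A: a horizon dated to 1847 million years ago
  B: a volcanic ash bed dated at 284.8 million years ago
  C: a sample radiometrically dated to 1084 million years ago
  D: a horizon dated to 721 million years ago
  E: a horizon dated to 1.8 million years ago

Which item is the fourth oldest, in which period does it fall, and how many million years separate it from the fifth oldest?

B, in the Permian; 283 million years to E

Larger Ma means older, so oldest first: A 1847 > C 1084 > D 721 > B 284.8 > E 1.8.
Counting 4 along gives B (284.8 Ma); the excerpt puts that inside the Permian, 298.9–251.902 Ma.
Next in line is E (1.8 Ma), and 284.8 − 1.8 = 283 Myr.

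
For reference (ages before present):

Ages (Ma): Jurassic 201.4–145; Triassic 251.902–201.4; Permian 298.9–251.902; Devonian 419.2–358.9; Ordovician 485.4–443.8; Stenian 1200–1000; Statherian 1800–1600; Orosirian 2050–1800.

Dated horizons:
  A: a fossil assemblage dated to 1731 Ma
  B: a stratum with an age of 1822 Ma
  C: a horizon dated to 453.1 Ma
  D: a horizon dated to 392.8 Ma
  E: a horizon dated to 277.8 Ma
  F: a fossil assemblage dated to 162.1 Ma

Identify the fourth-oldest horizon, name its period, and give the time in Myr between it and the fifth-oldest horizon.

D, in the Devonian; 115 million years to E

Sorted oldest-first by Ma: B (1822), A (1731), C (453.1), D (392.8), E (277.8), F (162.1).
The fourth oldest is D at 392.8 Ma, which lies in 419.2–358.9 Ma: the Devonian.
The fifth oldest is E at 277.8 Ma; separation = |392.8 − 277.8| = 115 Myr.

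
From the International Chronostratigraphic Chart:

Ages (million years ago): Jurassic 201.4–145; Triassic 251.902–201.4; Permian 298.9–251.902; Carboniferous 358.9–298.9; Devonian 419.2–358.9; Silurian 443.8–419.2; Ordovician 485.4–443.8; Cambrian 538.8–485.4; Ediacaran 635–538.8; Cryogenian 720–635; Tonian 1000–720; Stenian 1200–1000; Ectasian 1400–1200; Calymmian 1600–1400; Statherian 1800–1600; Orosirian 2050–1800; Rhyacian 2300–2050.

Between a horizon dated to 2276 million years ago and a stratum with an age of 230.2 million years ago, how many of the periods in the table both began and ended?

2276 Ma sits inside the Rhyacian (2300–2050) and 230.2 Ma inside the Triassic (251.902–201.4); neither of those is wholly between the two dates.
The listed periods lying completely between them are Orosirian, Statherian, Calymmian, Ectasian, Stenian, Tonian, Cryogenian, Ediacaran, Cambrian, Ordovician, Silurian, Devonian, Carboniferous, Permian — 14 in all.

14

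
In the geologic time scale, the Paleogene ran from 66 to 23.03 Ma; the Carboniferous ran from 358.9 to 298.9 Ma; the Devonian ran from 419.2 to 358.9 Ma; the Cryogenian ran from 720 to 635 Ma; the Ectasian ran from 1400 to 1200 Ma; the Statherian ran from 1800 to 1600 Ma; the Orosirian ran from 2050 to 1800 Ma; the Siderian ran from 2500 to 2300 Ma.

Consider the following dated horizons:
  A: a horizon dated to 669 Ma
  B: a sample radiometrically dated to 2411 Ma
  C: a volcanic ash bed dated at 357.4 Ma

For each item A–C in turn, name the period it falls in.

A — Cryogenian; B — Siderian; C — Carboniferous

A: 669 Ma lies in 720–635 Ma, so Cryogenian.
B: 2411 Ma lies in 2500–2300 Ma, so Siderian.
C: 357.4 Ma lies in 358.9–298.9 Ma, so Carboniferous.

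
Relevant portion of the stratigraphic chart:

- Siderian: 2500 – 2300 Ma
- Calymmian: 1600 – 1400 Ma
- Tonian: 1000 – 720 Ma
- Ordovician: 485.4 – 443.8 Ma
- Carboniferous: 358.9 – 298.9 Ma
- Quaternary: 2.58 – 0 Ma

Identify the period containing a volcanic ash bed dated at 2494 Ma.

Siderian

2494 Ma lies between 2500 and 2300 Ma, so it falls in the Siderian.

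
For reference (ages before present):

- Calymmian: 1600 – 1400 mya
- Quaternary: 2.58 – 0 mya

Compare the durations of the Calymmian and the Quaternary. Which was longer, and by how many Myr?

Calymmian, by 197.42 million years

Calymmian: 1600 − 1400 = 200 Myr.
Quaternary: 2.58 − 0 = 2.58 Myr.
Difference: 200 − 2.58 = 197.42 Myr, so the Calymmian was longer.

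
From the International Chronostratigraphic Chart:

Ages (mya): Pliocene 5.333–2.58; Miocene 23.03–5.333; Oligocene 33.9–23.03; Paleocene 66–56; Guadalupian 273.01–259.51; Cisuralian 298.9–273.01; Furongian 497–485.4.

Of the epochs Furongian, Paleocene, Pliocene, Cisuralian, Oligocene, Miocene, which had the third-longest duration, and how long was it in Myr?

Furongian, 11.6 million years

Start − end for each: Furongian 497 − 485.4 = 11.6; Paleocene 66 − 56 = 10; Pliocene 5.333 − 2.58 = 2.753; Cisuralian 298.9 − 273.01 = 25.89; Oligocene 33.9 − 23.03 = 10.87; Miocene 23.03 − 5.333 = 17.697.
Ranking these from longest: Cisuralian > Miocene > Furongian > Oligocene > Paleocene > Pliocene.
Position 3 in that ranking is Furongian, which lasted 11.6 Myr.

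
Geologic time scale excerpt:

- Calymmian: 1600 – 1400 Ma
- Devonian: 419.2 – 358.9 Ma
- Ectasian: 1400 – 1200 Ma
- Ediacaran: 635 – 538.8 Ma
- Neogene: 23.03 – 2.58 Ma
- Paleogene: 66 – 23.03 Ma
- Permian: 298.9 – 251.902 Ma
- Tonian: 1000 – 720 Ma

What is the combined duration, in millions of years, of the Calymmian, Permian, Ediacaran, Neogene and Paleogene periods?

406.618 million years

Duration is start − end for each: (1600 − 1400) + (298.9 − 251.902) + (635 − 538.8) + (23.03 − 2.58) + (66 − 23.03).
That is 200 + 46.998 + 96.2 + 20.45 + 42.97, which totals 406.618 million years.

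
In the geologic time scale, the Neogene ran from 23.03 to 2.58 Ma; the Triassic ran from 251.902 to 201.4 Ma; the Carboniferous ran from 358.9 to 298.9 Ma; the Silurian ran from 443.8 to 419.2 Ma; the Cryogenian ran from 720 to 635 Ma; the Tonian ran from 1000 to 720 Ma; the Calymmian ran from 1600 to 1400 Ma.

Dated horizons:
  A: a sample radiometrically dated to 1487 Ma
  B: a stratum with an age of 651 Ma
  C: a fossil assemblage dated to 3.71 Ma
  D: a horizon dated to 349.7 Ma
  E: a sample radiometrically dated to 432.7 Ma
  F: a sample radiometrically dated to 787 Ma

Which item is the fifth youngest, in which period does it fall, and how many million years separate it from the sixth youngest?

Smaller Ma means younger, so youngest first: C 3.71 < D 349.7 < E 432.7 < B 651 < F 787 < A 1487.
Counting 5 along gives F (787 Ma); the excerpt puts that inside the Tonian, 1000–720 Ma.
Next in line is A (1487 Ma), and 1487 − 787 = 700 Myr.

F, in the Tonian; 700 million years to A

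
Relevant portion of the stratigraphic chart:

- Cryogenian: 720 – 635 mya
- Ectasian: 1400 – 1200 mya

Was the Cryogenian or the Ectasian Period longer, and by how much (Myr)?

Ectasian, by 115 million years

Cryogenian: 720 − 635 = 85 Myr.
Ectasian: 1400 − 1200 = 200 Myr.
Difference: 200 − 85 = 115 Myr, so the Ectasian was longer.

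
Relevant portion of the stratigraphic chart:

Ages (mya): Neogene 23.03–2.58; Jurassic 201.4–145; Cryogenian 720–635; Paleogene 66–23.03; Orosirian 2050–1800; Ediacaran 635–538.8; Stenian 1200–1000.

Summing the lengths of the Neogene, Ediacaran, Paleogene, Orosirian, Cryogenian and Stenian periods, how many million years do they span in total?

694.62 million years

Each duration: Neogene = 20.45; Ediacaran = 96.2; Paleogene = 42.97; Orosirian = 250; Cryogenian = 85; Stenian = 200.
Sum: 20.45 + 96.2 + 42.97 + 250 + 85 + 200 = 694.62 Myr.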